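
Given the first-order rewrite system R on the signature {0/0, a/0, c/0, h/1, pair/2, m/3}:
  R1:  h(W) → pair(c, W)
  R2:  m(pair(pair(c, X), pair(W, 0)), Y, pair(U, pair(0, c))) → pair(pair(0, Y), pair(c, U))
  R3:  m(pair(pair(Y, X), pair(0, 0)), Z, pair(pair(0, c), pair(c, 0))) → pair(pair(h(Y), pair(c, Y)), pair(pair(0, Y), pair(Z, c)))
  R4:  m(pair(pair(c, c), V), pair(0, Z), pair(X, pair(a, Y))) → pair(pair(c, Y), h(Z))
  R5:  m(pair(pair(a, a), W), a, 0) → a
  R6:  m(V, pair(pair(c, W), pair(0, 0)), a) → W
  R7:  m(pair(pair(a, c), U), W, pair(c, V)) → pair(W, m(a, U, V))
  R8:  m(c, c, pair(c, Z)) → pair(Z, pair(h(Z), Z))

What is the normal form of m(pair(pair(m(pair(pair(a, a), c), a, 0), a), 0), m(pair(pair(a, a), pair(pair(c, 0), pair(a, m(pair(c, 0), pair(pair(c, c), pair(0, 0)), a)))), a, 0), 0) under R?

a

1. m(pair(pair(m(pair(pair(a, a), c), a, 0), a), 0), m(pair(pair(a, a), pair(pair(c, 0), pair(a, m(pair(c, 0), pair(pair(c, c), pair(0, 0)), a)))), a, 0), 0)  →  m(pair(pair(a, a), 0), m(pair(pair(a, a), pair(pair(c, 0), pair(a, m(pair(c, 0), pair(pair(c, c), pair(0, 0)), a)))), a, 0), 0)   [R5 at 1.1.1]
2. m(pair(pair(a, a), 0), m(pair(pair(a, a), pair(pair(c, 0), pair(a, m(pair(c, 0), pair(pair(c, c), pair(0, 0)), a)))), a, 0), 0)  →  m(pair(pair(a, a), 0), a, 0)   [R5 at 2]
3. m(pair(pair(a, a), 0), a, 0)  →  a   [R5 at ε]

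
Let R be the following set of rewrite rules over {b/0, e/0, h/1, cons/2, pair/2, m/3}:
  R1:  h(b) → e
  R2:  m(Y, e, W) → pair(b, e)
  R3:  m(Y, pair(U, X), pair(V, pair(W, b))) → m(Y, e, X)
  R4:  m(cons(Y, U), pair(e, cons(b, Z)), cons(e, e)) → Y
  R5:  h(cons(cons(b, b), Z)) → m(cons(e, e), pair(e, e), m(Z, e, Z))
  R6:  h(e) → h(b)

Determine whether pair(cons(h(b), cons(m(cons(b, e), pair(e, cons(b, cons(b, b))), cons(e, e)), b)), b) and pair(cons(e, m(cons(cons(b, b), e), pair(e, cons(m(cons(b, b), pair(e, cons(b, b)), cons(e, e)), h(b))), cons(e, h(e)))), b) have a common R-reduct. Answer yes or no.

yes — NF(t₁) = pair(cons(e, cons(b, b)), b), NF(t₂) = pair(cons(e, cons(b, b)), b)

Reduce t₁ = pair(cons(h(b), cons(m(cons(b, e), pair(e, cons(b, cons(b, b))), cons(e, e)), b)), b):
1. pair(cons(h(b), cons(m(cons(b, e), pair(e, cons(b, cons(b, b))), cons(e, e)), b)), b)  →  pair(cons(e, cons(m(cons(b, e), pair(e, cons(b, cons(b, b))), cons(e, e)), b)), b)   [R1 at 1.1]
2. pair(cons(e, cons(m(cons(b, e), pair(e, cons(b, cons(b, b))), cons(e, e)), b)), b)  →  pair(cons(e, cons(b, b)), b)   [R4 at 1.2.1]

Reduce t₂ = pair(cons(e, m(cons(cons(b, b), e), pair(e, cons(m(cons(b, b), pair(e, cons(b, b)), cons(e, e)), h(b))), cons(e, h(e)))), b):
1. pair(cons(e, m(cons(cons(b, b), e), pair(e, cons(m(cons(b, b), pair(e, cons(b, b)), cons(e, e)), h(b))), cons(e, h(e)))), b)  →  pair(cons(e, m(cons(cons(b, b), e), pair(e, cons(b, h(b))), cons(e, h(e)))), b)   [R4 at 1.2.2.2.1]
2. pair(cons(e, m(cons(cons(b, b), e), pair(e, cons(b, h(b))), cons(e, h(e)))), b)  →  pair(cons(e, m(cons(cons(b, b), e), pair(e, cons(b, e)), cons(e, h(e)))), b)   [R1 at 1.2.2.2.2]
3. pair(cons(e, m(cons(cons(b, b), e), pair(e, cons(b, e)), cons(e, h(e)))), b)  →  pair(cons(e, m(cons(cons(b, b), e), pair(e, cons(b, e)), cons(e, h(b)))), b)   [R6 at 1.2.3.2]
4. pair(cons(e, m(cons(cons(b, b), e), pair(e, cons(b, e)), cons(e, h(b)))), b)  →  pair(cons(e, m(cons(cons(b, b), e), pair(e, cons(b, e)), cons(e, e))), b)   [R1 at 1.2.3.2]
5. pair(cons(e, m(cons(cons(b, b), e), pair(e, cons(b, e)), cons(e, e))), b)  →  pair(cons(e, cons(b, b)), b)   [R4 at 1.2]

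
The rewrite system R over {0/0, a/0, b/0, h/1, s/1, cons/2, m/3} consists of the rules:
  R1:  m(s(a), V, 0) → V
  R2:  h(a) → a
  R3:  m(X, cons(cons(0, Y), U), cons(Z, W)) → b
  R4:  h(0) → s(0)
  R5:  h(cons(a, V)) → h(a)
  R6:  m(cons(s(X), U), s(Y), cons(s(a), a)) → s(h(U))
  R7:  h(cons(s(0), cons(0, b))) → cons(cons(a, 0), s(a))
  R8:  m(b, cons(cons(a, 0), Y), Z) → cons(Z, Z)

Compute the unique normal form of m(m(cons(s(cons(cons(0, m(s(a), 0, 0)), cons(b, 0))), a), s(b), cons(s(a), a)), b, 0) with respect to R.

1. m(m(cons(s(cons(cons(0, m(s(a), 0, 0)), cons(b, 0))), a), s(b), cons(s(a), a)), b, 0)  →  m(s(h(a)), b, 0)   [R6 at 1]
2. m(s(h(a)), b, 0)  →  m(s(a), b, 0)   [R2 at 1.1]
3. m(s(a), b, 0)  →  b   [R1 at ε]

b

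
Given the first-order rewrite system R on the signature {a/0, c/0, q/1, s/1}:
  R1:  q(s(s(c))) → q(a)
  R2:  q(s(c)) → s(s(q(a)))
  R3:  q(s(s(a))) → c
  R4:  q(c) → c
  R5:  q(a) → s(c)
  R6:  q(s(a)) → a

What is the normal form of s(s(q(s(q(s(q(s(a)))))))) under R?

1. s(s(q(s(q(s(q(s(a))))))))  →  s(s(q(s(q(s(a))))))   [R6 at 1.1.1.1.1.1]
2. s(s(q(s(q(s(a))))))  →  s(s(q(s(a))))   [R6 at 1.1.1.1]
3. s(s(q(s(a))))  →  s(s(a))   [R6 at 1.1]

s(s(a))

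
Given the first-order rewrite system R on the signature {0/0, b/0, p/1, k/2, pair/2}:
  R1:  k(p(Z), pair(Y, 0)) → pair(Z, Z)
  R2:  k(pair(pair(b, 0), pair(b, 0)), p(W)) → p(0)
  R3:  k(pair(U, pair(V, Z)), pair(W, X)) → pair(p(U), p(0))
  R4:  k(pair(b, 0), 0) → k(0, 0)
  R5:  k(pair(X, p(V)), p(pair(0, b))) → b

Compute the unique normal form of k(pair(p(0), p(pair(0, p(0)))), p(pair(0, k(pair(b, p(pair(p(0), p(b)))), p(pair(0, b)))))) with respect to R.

b

1. k(pair(p(0), p(pair(0, p(0)))), p(pair(0, k(pair(b, p(pair(p(0), p(b)))), p(pair(0, b))))))  →  k(pair(p(0), p(pair(0, p(0)))), p(pair(0, b)))   [R5 at 2.1.2]
2. k(pair(p(0), p(pair(0, p(0)))), p(pair(0, b)))  →  b   [R5 at ε]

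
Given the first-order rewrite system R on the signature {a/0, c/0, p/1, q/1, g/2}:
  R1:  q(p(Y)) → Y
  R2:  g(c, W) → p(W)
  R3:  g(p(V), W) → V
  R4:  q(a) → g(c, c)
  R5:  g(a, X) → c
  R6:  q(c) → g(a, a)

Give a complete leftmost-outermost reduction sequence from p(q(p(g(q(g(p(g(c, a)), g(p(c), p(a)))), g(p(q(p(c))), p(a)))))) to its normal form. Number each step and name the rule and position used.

p(c)

1. p(q(p(g(q(g(p(g(c, a)), g(p(c), p(a)))), g(p(q(p(c))), p(a))))))  →  p(g(q(g(p(g(c, a)), g(p(c), p(a)))), g(p(q(p(c))), p(a))))   [R1 at 1]
2. p(g(q(g(p(g(c, a)), g(p(c), p(a)))), g(p(q(p(c))), p(a))))  →  p(g(q(g(c, a)), g(p(q(p(c))), p(a))))   [R3 at 1.1.1]
3. p(g(q(g(c, a)), g(p(q(p(c))), p(a))))  →  p(g(q(p(a)), g(p(q(p(c))), p(a))))   [R2 at 1.1.1]
4. p(g(q(p(a)), g(p(q(p(c))), p(a))))  →  p(g(a, g(p(q(p(c))), p(a))))   [R1 at 1.1]
5. p(g(a, g(p(q(p(c))), p(a))))  →  p(c)   [R5 at 1]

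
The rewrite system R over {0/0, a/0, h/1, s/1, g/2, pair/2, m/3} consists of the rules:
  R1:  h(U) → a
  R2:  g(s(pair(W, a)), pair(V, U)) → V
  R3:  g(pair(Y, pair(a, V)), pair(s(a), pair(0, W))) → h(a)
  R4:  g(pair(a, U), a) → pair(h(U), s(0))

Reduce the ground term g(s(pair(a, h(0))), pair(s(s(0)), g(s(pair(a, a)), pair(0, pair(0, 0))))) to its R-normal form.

s(s(0))

1. g(s(pair(a, h(0))), pair(s(s(0)), g(s(pair(a, a)), pair(0, pair(0, 0)))))  →  g(s(pair(a, a)), pair(s(s(0)), g(s(pair(a, a)), pair(0, pair(0, 0)))))   [R1 at 1.1.2]
2. g(s(pair(a, a)), pair(s(s(0)), g(s(pair(a, a)), pair(0, pair(0, 0)))))  →  s(s(0))   [R2 at ε]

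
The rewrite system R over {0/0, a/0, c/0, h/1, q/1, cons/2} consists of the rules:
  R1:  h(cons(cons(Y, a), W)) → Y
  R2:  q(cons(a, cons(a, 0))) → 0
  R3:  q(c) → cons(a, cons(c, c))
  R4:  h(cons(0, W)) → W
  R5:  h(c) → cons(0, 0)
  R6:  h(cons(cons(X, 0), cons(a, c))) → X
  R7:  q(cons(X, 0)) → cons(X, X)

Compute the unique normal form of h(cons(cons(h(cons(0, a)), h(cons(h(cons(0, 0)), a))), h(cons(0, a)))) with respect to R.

1. h(cons(cons(h(cons(0, a)), h(cons(h(cons(0, 0)), a))), h(cons(0, a))))  →  h(cons(cons(a, h(cons(h(cons(0, 0)), a))), h(cons(0, a))))   [R4 at 1.1.1]
2. h(cons(cons(a, h(cons(h(cons(0, 0)), a))), h(cons(0, a))))  →  h(cons(cons(a, h(cons(0, a))), h(cons(0, a))))   [R4 at 1.1.2.1.1]
3. h(cons(cons(a, h(cons(0, a))), h(cons(0, a))))  →  h(cons(cons(a, a), h(cons(0, a))))   [R4 at 1.1.2]
4. h(cons(cons(a, a), h(cons(0, a))))  →  a   [R1 at ε]

a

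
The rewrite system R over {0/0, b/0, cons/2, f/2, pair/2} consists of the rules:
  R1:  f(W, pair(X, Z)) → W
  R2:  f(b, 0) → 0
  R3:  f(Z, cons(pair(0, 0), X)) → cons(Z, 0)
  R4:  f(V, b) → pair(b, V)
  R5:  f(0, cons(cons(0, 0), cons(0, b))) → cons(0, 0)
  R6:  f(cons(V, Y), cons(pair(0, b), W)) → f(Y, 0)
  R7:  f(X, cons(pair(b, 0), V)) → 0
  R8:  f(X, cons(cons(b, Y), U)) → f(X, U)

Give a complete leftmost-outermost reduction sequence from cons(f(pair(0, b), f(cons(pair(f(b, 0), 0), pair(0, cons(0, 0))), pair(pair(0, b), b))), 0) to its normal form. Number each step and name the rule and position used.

1. cons(f(pair(0, b), f(cons(pair(f(b, 0), 0), pair(0, cons(0, 0))), pair(pair(0, b), b))), 0)  →  cons(f(pair(0, b), cons(pair(f(b, 0), 0), pair(0, cons(0, 0)))), 0)   [R1 at 1.2]
2. cons(f(pair(0, b), cons(pair(f(b, 0), 0), pair(0, cons(0, 0)))), 0)  →  cons(f(pair(0, b), cons(pair(0, 0), pair(0, cons(0, 0)))), 0)   [R2 at 1.2.1.1]
3. cons(f(pair(0, b), cons(pair(0, 0), pair(0, cons(0, 0)))), 0)  →  cons(cons(pair(0, b), 0), 0)   [R3 at 1]

cons(cons(pair(0, b), 0), 0)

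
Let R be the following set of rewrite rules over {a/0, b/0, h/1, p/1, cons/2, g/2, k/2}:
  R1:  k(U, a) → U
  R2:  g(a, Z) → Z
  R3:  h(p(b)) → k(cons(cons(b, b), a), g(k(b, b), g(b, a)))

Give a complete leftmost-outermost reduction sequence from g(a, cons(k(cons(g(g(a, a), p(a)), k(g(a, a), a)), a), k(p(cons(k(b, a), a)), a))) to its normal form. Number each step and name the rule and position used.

cons(cons(p(a), a), p(cons(b, a)))

1. g(a, cons(k(cons(g(g(a, a), p(a)), k(g(a, a), a)), a), k(p(cons(k(b, a), a)), a)))  →  cons(k(cons(g(g(a, a), p(a)), k(g(a, a), a)), a), k(p(cons(k(b, a), a)), a))   [R2 at ε]
2. cons(k(cons(g(g(a, a), p(a)), k(g(a, a), a)), a), k(p(cons(k(b, a), a)), a))  →  cons(cons(g(g(a, a), p(a)), k(g(a, a), a)), k(p(cons(k(b, a), a)), a))   [R1 at 1]
3. cons(cons(g(g(a, a), p(a)), k(g(a, a), a)), k(p(cons(k(b, a), a)), a))  →  cons(cons(g(a, p(a)), k(g(a, a), a)), k(p(cons(k(b, a), a)), a))   [R2 at 1.1.1]
4. cons(cons(g(a, p(a)), k(g(a, a), a)), k(p(cons(k(b, a), a)), a))  →  cons(cons(p(a), k(g(a, a), a)), k(p(cons(k(b, a), a)), a))   [R2 at 1.1]
5. cons(cons(p(a), k(g(a, a), a)), k(p(cons(k(b, a), a)), a))  →  cons(cons(p(a), g(a, a)), k(p(cons(k(b, a), a)), a))   [R1 at 1.2]
6. cons(cons(p(a), g(a, a)), k(p(cons(k(b, a), a)), a))  →  cons(cons(p(a), a), k(p(cons(k(b, a), a)), a))   [R2 at 1.2]
7. cons(cons(p(a), a), k(p(cons(k(b, a), a)), a))  →  cons(cons(p(a), a), p(cons(k(b, a), a)))   [R1 at 2]
8. cons(cons(p(a), a), p(cons(k(b, a), a)))  →  cons(cons(p(a), a), p(cons(b, a)))   [R1 at 2.1.1]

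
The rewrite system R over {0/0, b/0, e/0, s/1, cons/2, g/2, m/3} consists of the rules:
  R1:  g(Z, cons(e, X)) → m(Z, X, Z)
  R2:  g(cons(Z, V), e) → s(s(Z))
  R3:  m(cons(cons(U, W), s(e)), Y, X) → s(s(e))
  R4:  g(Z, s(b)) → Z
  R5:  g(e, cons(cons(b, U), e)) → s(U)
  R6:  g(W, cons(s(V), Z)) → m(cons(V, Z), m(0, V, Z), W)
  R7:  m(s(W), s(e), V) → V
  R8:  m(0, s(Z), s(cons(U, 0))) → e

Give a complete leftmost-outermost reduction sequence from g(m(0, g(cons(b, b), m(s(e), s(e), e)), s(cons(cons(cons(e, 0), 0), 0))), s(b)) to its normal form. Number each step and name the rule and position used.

1. g(m(0, g(cons(b, b), m(s(e), s(e), e)), s(cons(cons(cons(e, 0), 0), 0))), s(b))  →  m(0, g(cons(b, b), m(s(e), s(e), e)), s(cons(cons(cons(e, 0), 0), 0)))   [R4 at ε]
2. m(0, g(cons(b, b), m(s(e), s(e), e)), s(cons(cons(cons(e, 0), 0), 0)))  →  m(0, g(cons(b, b), e), s(cons(cons(cons(e, 0), 0), 0)))   [R7 at 2.2]
3. m(0, g(cons(b, b), e), s(cons(cons(cons(e, 0), 0), 0)))  →  m(0, s(s(b)), s(cons(cons(cons(e, 0), 0), 0)))   [R2 at 2]
4. m(0, s(s(b)), s(cons(cons(cons(e, 0), 0), 0)))  →  e   [R8 at ε]

e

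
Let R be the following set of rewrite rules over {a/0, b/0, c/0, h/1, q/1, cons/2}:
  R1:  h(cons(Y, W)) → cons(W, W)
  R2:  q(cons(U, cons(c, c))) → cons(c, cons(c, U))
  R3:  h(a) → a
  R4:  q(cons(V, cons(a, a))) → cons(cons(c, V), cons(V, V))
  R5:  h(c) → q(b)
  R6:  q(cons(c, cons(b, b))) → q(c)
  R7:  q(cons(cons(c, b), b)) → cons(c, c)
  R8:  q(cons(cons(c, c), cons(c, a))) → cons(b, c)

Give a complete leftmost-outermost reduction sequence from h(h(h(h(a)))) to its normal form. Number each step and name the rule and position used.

a

1. h(h(h(h(a))))  →  h(h(h(a)))   [R3 at 1.1.1]
2. h(h(h(a)))  →  h(h(a))   [R3 at 1.1]
3. h(h(a))  →  h(a)   [R3 at 1]
4. h(a)  →  a   [R3 at ε]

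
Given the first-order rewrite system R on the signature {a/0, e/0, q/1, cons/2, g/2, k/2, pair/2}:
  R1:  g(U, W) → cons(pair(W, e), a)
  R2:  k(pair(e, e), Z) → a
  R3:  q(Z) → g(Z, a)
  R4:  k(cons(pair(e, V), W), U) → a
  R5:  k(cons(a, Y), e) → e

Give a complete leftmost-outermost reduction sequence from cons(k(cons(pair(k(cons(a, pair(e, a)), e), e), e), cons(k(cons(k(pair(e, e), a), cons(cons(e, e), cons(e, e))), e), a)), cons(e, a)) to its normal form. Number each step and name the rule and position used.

1. cons(k(cons(pair(k(cons(a, pair(e, a)), e), e), e), cons(k(cons(k(pair(e, e), a), cons(cons(e, e), cons(e, e))), e), a)), cons(e, a))  →  cons(k(cons(pair(e, e), e), cons(k(cons(k(pair(e, e), a), cons(cons(e, e), cons(e, e))), e), a)), cons(e, a))   [R5 at 1.1.1.1]
2. cons(k(cons(pair(e, e), e), cons(k(cons(k(pair(e, e), a), cons(cons(e, e), cons(e, e))), e), a)), cons(e, a))  →  cons(a, cons(e, a))   [R4 at 1]

cons(a, cons(e, a))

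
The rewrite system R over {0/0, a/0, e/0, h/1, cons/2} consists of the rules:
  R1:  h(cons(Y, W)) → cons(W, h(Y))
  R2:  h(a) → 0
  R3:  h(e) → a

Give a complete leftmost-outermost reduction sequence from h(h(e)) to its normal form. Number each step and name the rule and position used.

0

1. h(h(e))  →  h(a)   [R3 at 1]
2. h(a)  →  0   [R2 at ε]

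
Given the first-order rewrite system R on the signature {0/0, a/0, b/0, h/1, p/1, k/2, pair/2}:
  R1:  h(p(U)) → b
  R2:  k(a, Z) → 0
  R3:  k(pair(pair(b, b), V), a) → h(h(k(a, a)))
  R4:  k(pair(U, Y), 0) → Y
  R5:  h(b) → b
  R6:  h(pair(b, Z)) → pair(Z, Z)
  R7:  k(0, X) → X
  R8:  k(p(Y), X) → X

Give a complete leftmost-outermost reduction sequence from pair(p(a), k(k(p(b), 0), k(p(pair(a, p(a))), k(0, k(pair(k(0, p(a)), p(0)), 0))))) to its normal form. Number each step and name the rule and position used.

pair(p(a), p(0))

1. pair(p(a), k(k(p(b), 0), k(p(pair(a, p(a))), k(0, k(pair(k(0, p(a)), p(0)), 0)))))  →  pair(p(a), k(0, k(p(pair(a, p(a))), k(0, k(pair(k(0, p(a)), p(0)), 0)))))   [R8 at 2.1]
2. pair(p(a), k(0, k(p(pair(a, p(a))), k(0, k(pair(k(0, p(a)), p(0)), 0)))))  →  pair(p(a), k(p(pair(a, p(a))), k(0, k(pair(k(0, p(a)), p(0)), 0))))   [R7 at 2]
3. pair(p(a), k(p(pair(a, p(a))), k(0, k(pair(k(0, p(a)), p(0)), 0))))  →  pair(p(a), k(0, k(pair(k(0, p(a)), p(0)), 0)))   [R8 at 2]
4. pair(p(a), k(0, k(pair(k(0, p(a)), p(0)), 0)))  →  pair(p(a), k(pair(k(0, p(a)), p(0)), 0))   [R7 at 2]
5. pair(p(a), k(pair(k(0, p(a)), p(0)), 0))  →  pair(p(a), p(0))   [R4 at 2]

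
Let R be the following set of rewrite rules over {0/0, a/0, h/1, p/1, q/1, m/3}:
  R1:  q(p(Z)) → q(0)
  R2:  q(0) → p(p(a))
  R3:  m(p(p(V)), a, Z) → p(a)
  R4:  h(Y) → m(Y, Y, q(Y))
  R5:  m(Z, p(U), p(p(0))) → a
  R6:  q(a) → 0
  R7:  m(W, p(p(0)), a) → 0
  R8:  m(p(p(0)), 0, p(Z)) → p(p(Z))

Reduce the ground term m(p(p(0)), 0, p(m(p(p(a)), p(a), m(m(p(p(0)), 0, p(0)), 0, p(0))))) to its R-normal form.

p(p(a))

1. m(p(p(0)), 0, p(m(p(p(a)), p(a), m(m(p(p(0)), 0, p(0)), 0, p(0)))))  →  p(p(m(p(p(a)), p(a), m(m(p(p(0)), 0, p(0)), 0, p(0)))))   [R8 at ε]
2. p(p(m(p(p(a)), p(a), m(m(p(p(0)), 0, p(0)), 0, p(0)))))  →  p(p(m(p(p(a)), p(a), m(p(p(0)), 0, p(0)))))   [R8 at 1.1.3.1]
3. p(p(m(p(p(a)), p(a), m(p(p(0)), 0, p(0)))))  →  p(p(m(p(p(a)), p(a), p(p(0)))))   [R8 at 1.1.3]
4. p(p(m(p(p(a)), p(a), p(p(0)))))  →  p(p(a))   [R5 at 1.1]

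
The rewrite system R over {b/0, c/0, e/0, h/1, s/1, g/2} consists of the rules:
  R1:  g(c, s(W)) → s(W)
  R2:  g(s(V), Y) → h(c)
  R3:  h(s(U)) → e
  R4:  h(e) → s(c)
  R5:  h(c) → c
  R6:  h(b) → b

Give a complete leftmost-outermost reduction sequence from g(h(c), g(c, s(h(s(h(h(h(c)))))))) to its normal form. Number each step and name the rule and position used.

s(e)

1. g(h(c), g(c, s(h(s(h(h(h(c))))))))  →  g(c, g(c, s(h(s(h(h(h(c))))))))   [R5 at 1]
2. g(c, g(c, s(h(s(h(h(h(c))))))))  →  g(c, s(h(s(h(h(h(c)))))))   [R1 at 2]
3. g(c, s(h(s(h(h(h(c)))))))  →  s(h(s(h(h(h(c))))))   [R1 at ε]
4. s(h(s(h(h(h(c))))))  →  s(e)   [R3 at 1]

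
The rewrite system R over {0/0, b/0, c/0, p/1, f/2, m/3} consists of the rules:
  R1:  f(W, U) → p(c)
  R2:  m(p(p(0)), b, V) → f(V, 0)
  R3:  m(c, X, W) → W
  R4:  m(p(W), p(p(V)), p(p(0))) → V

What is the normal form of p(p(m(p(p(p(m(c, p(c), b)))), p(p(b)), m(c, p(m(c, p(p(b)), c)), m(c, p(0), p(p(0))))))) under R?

1. p(p(m(p(p(p(m(c, p(c), b)))), p(p(b)), m(c, p(m(c, p(p(b)), c)), m(c, p(0), p(p(0)))))))  →  p(p(m(p(p(p(b))), p(p(b)), m(c, p(m(c, p(p(b)), c)), m(c, p(0), p(p(0)))))))   [R3 at 1.1.1.1.1.1]
2. p(p(m(p(p(p(b))), p(p(b)), m(c, p(m(c, p(p(b)), c)), m(c, p(0), p(p(0)))))))  →  p(p(m(p(p(p(b))), p(p(b)), m(c, p(0), p(p(0))))))   [R3 at 1.1.3]
3. p(p(m(p(p(p(b))), p(p(b)), m(c, p(0), p(p(0))))))  →  p(p(m(p(p(p(b))), p(p(b)), p(p(0)))))   [R3 at 1.1.3]
4. p(p(m(p(p(p(b))), p(p(b)), p(p(0)))))  →  p(p(b))   [R4 at 1.1]

p(p(b))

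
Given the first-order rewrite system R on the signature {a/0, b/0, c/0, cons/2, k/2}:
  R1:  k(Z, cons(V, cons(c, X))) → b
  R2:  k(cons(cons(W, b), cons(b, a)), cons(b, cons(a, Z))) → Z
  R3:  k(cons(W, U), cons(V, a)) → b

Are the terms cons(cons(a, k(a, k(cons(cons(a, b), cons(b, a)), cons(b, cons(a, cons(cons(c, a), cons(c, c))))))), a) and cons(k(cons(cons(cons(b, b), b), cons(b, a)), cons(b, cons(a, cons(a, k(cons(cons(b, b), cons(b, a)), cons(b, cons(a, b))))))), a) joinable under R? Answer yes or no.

Reduce t₁ = cons(cons(a, k(a, k(cons(cons(a, b), cons(b, a)), cons(b, cons(a, cons(cons(c, a), cons(c, c))))))), a):
1. cons(cons(a, k(a, k(cons(cons(a, b), cons(b, a)), cons(b, cons(a, cons(cons(c, a), cons(c, c))))))), a)  →  cons(cons(a, k(a, cons(cons(c, a), cons(c, c)))), a)   [R2 at 1.2.2]
2. cons(cons(a, k(a, cons(cons(c, a), cons(c, c)))), a)  →  cons(cons(a, b), a)   [R1 at 1.2]

Reduce t₂ = cons(k(cons(cons(cons(b, b), b), cons(b, a)), cons(b, cons(a, cons(a, k(cons(cons(b, b), cons(b, a)), cons(b, cons(a, b))))))), a):
1. cons(k(cons(cons(cons(b, b), b), cons(b, a)), cons(b, cons(a, cons(a, k(cons(cons(b, b), cons(b, a)), cons(b, cons(a, b))))))), a)  →  cons(cons(a, k(cons(cons(b, b), cons(b, a)), cons(b, cons(a, b)))), a)   [R2 at 1]
2. cons(cons(a, k(cons(cons(b, b), cons(b, a)), cons(b, cons(a, b)))), a)  →  cons(cons(a, b), a)   [R2 at 1.2]

yes — NF(t₁) = cons(cons(a, b), a), NF(t₂) = cons(cons(a, b), a)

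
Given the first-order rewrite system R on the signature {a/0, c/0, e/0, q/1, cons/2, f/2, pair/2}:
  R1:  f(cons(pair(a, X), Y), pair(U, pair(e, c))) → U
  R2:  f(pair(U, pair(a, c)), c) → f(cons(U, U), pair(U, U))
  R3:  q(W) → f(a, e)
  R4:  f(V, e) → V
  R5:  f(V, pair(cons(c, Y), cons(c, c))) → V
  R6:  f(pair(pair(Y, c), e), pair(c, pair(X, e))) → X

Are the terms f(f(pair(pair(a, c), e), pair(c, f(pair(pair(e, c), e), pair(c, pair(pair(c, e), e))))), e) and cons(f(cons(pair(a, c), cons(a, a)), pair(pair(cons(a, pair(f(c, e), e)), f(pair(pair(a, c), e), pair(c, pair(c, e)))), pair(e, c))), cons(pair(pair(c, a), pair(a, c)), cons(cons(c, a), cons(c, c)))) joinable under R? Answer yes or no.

no — NF(t₁) = c, NF(t₂) = cons(pair(cons(a, pair(c, e)), c), cons(pair(pair(c, a), pair(a, c)), cons(cons(c, a), cons(c, c))))

Reduce t₁ = f(f(pair(pair(a, c), e), pair(c, f(pair(pair(e, c), e), pair(c, pair(pair(c, e), e))))), e):
1. f(f(pair(pair(a, c), e), pair(c, f(pair(pair(e, c), e), pair(c, pair(pair(c, e), e))))), e)  →  f(pair(pair(a, c), e), pair(c, f(pair(pair(e, c), e), pair(c, pair(pair(c, e), e)))))   [R4 at ε]
2. f(pair(pair(a, c), e), pair(c, f(pair(pair(e, c), e), pair(c, pair(pair(c, e), e)))))  →  f(pair(pair(a, c), e), pair(c, pair(c, e)))   [R6 at 2.2]
3. f(pair(pair(a, c), e), pair(c, pair(c, e)))  →  c   [R6 at ε]

Reduce t₂ = cons(f(cons(pair(a, c), cons(a, a)), pair(pair(cons(a, pair(f(c, e), e)), f(pair(pair(a, c), e), pair(c, pair(c, e)))), pair(e, c))), cons(pair(pair(c, a), pair(a, c)), cons(cons(c, a), cons(c, c)))):
1. cons(f(cons(pair(a, c), cons(a, a)), pair(pair(cons(a, pair(f(c, e), e)), f(pair(pair(a, c), e), pair(c, pair(c, e)))), pair(e, c))), cons(pair(pair(c, a), pair(a, c)), cons(cons(c, a), cons(c, c))))  →  cons(pair(cons(a, pair(f(c, e), e)), f(pair(pair(a, c), e), pair(c, pair(c, e)))), cons(pair(pair(c, a), pair(a, c)), cons(cons(c, a), cons(c, c))))   [R1 at 1]
2. cons(pair(cons(a, pair(f(c, e), e)), f(pair(pair(a, c), e), pair(c, pair(c, e)))), cons(pair(pair(c, a), pair(a, c)), cons(cons(c, a), cons(c, c))))  →  cons(pair(cons(a, pair(c, e)), f(pair(pair(a, c), e), pair(c, pair(c, e)))), cons(pair(pair(c, a), pair(a, c)), cons(cons(c, a), cons(c, c))))   [R4 at 1.1.2.1]
3. cons(pair(cons(a, pair(c, e)), f(pair(pair(a, c), e), pair(c, pair(c, e)))), cons(pair(pair(c, a), pair(a, c)), cons(cons(c, a), cons(c, c))))  →  cons(pair(cons(a, pair(c, e)), c), cons(pair(pair(c, a), pair(a, c)), cons(cons(c, a), cons(c, c))))   [R6 at 1.2]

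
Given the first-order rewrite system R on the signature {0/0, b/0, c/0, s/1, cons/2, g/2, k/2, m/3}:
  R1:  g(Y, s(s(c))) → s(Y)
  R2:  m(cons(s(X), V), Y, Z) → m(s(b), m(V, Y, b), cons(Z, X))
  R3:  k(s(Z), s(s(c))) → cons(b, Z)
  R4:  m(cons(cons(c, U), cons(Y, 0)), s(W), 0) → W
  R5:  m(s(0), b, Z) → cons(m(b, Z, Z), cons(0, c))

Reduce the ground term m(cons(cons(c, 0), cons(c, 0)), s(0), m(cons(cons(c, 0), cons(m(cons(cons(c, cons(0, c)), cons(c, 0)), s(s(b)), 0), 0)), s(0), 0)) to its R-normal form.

0

1. m(cons(cons(c, 0), cons(c, 0)), s(0), m(cons(cons(c, 0), cons(m(cons(cons(c, cons(0, c)), cons(c, 0)), s(s(b)), 0), 0)), s(0), 0))  →  m(cons(cons(c, 0), cons(c, 0)), s(0), 0)   [R4 at 3]
2. m(cons(cons(c, 0), cons(c, 0)), s(0), 0)  →  0   [R4 at ε]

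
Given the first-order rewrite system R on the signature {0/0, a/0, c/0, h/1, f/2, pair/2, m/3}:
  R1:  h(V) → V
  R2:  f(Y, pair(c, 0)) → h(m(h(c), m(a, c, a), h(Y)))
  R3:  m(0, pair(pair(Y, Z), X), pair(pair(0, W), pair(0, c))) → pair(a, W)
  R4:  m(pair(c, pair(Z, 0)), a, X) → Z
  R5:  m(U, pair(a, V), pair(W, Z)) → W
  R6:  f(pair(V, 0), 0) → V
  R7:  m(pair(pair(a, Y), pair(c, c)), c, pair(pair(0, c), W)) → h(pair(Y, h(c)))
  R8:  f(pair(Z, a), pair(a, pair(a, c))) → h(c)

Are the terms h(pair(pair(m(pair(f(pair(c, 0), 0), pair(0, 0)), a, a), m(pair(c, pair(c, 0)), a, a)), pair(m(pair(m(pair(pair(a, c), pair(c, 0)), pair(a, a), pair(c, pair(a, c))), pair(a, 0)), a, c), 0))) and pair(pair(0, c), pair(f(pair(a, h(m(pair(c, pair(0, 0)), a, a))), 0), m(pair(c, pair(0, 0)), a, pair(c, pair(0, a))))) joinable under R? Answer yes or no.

Reduce t₁ = h(pair(pair(m(pair(f(pair(c, 0), 0), pair(0, 0)), a, a), m(pair(c, pair(c, 0)), a, a)), pair(m(pair(m(pair(pair(a, c), pair(c, 0)), pair(a, a), pair(c, pair(a, c))), pair(a, 0)), a, c), 0))):
1. h(pair(pair(m(pair(f(pair(c, 0), 0), pair(0, 0)), a, a), m(pair(c, pair(c, 0)), a, a)), pair(m(pair(m(pair(pair(a, c), pair(c, 0)), pair(a, a), pair(c, pair(a, c))), pair(a, 0)), a, c), 0)))  →  pair(pair(m(pair(f(pair(c, 0), 0), pair(0, 0)), a, a), m(pair(c, pair(c, 0)), a, a)), pair(m(pair(m(pair(pair(a, c), pair(c, 0)), pair(a, a), pair(c, pair(a, c))), pair(a, 0)), a, c), 0))   [R1 at ε]
2. pair(pair(m(pair(f(pair(c, 0), 0), pair(0, 0)), a, a), m(pair(c, pair(c, 0)), a, a)), pair(m(pair(m(pair(pair(a, c), pair(c, 0)), pair(a, a), pair(c, pair(a, c))), pair(a, 0)), a, c), 0))  →  pair(pair(m(pair(c, pair(0, 0)), a, a), m(pair(c, pair(c, 0)), a, a)), pair(m(pair(m(pair(pair(a, c), pair(c, 0)), pair(a, a), pair(c, pair(a, c))), pair(a, 0)), a, c), 0))   [R6 at 1.1.1.1]
3. pair(pair(m(pair(c, pair(0, 0)), a, a), m(pair(c, pair(c, 0)), a, a)), pair(m(pair(m(pair(pair(a, c), pair(c, 0)), pair(a, a), pair(c, pair(a, c))), pair(a, 0)), a, c), 0))  →  pair(pair(0, m(pair(c, pair(c, 0)), a, a)), pair(m(pair(m(pair(pair(a, c), pair(c, 0)), pair(a, a), pair(c, pair(a, c))), pair(a, 0)), a, c), 0))   [R4 at 1.1]
4. pair(pair(0, m(pair(c, pair(c, 0)), a, a)), pair(m(pair(m(pair(pair(a, c), pair(c, 0)), pair(a, a), pair(c, pair(a, c))), pair(a, 0)), a, c), 0))  →  pair(pair(0, c), pair(m(pair(m(pair(pair(a, c), pair(c, 0)), pair(a, a), pair(c, pair(a, c))), pair(a, 0)), a, c), 0))   [R4 at 1.2]
5. pair(pair(0, c), pair(m(pair(m(pair(pair(a, c), pair(c, 0)), pair(a, a), pair(c, pair(a, c))), pair(a, 0)), a, c), 0))  →  pair(pair(0, c), pair(m(pair(c, pair(a, 0)), a, c), 0))   [R5 at 2.1.1.1]
6. pair(pair(0, c), pair(m(pair(c, pair(a, 0)), a, c), 0))  →  pair(pair(0, c), pair(a, 0))   [R4 at 2.1]

Reduce t₂ = pair(pair(0, c), pair(f(pair(a, h(m(pair(c, pair(0, 0)), a, a))), 0), m(pair(c, pair(0, 0)), a, pair(c, pair(0, a))))):
1. pair(pair(0, c), pair(f(pair(a, h(m(pair(c, pair(0, 0)), a, a))), 0), m(pair(c, pair(0, 0)), a, pair(c, pair(0, a)))))  →  pair(pair(0, c), pair(f(pair(a, m(pair(c, pair(0, 0)), a, a)), 0), m(pair(c, pair(0, 0)), a, pair(c, pair(0, a)))))   [R1 at 2.1.1.2]
2. pair(pair(0, c), pair(f(pair(a, m(pair(c, pair(0, 0)), a, a)), 0), m(pair(c, pair(0, 0)), a, pair(c, pair(0, a)))))  →  pair(pair(0, c), pair(f(pair(a, 0), 0), m(pair(c, pair(0, 0)), a, pair(c, pair(0, a)))))   [R4 at 2.1.1.2]
3. pair(pair(0, c), pair(f(pair(a, 0), 0), m(pair(c, pair(0, 0)), a, pair(c, pair(0, a)))))  →  pair(pair(0, c), pair(a, m(pair(c, pair(0, 0)), a, pair(c, pair(0, a)))))   [R6 at 2.1]
4. pair(pair(0, c), pair(a, m(pair(c, pair(0, 0)), a, pair(c, pair(0, a)))))  →  pair(pair(0, c), pair(a, 0))   [R4 at 2.2]

yes — NF(t₁) = pair(pair(0, c), pair(a, 0)), NF(t₂) = pair(pair(0, c), pair(a, 0))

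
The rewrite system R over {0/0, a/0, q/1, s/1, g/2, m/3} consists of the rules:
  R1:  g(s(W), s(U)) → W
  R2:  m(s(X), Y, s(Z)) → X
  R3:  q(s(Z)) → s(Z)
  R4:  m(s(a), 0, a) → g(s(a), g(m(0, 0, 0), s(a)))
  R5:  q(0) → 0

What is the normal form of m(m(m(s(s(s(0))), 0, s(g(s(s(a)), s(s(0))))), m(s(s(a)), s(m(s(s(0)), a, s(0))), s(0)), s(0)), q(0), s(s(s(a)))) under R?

1. m(m(m(s(s(s(0))), 0, s(g(s(s(a)), s(s(0))))), m(s(s(a)), s(m(s(s(0)), a, s(0))), s(0)), s(0)), q(0), s(s(s(a))))  →  m(m(s(s(0)), m(s(s(a)), s(m(s(s(0)), a, s(0))), s(0)), s(0)), q(0), s(s(s(a))))   [R2 at 1.1]
2. m(m(s(s(0)), m(s(s(a)), s(m(s(s(0)), a, s(0))), s(0)), s(0)), q(0), s(s(s(a))))  →  m(s(0), q(0), s(s(s(a))))   [R2 at 1]
3. m(s(0), q(0), s(s(s(a))))  →  0   [R2 at ε]

0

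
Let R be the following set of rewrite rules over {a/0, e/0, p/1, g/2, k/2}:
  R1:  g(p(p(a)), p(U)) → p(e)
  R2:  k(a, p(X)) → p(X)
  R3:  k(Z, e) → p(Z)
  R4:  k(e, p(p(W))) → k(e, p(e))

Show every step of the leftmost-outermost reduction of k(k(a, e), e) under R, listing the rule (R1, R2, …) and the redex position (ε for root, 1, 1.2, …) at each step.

p(p(a))

1. k(k(a, e), e)  →  p(k(a, e))   [R3 at ε]
2. p(k(a, e))  →  p(p(a))   [R3 at 1]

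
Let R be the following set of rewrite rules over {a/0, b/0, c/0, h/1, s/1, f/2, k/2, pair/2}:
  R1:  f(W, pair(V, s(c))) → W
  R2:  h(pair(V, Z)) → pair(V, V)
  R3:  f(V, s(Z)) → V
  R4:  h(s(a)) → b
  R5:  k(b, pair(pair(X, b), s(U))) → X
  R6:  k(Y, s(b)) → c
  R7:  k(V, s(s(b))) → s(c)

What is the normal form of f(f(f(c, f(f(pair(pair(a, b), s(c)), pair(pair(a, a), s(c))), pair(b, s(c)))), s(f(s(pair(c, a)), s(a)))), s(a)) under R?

1. f(f(f(c, f(f(pair(pair(a, b), s(c)), pair(pair(a, a), s(c))), pair(b, s(c)))), s(f(s(pair(c, a)), s(a)))), s(a))  →  f(f(c, f(f(pair(pair(a, b), s(c)), pair(pair(a, a), s(c))), pair(b, s(c)))), s(f(s(pair(c, a)), s(a))))   [R3 at ε]
2. f(f(c, f(f(pair(pair(a, b), s(c)), pair(pair(a, a), s(c))), pair(b, s(c)))), s(f(s(pair(c, a)), s(a))))  →  f(c, f(f(pair(pair(a, b), s(c)), pair(pair(a, a), s(c))), pair(b, s(c))))   [R3 at ε]
3. f(c, f(f(pair(pair(a, b), s(c)), pair(pair(a, a), s(c))), pair(b, s(c))))  →  f(c, f(pair(pair(a, b), s(c)), pair(pair(a, a), s(c))))   [R1 at 2]
4. f(c, f(pair(pair(a, b), s(c)), pair(pair(a, a), s(c))))  →  f(c, pair(pair(a, b), s(c)))   [R1 at 2]
5. f(c, pair(pair(a, b), s(c)))  →  c   [R1 at ε]

c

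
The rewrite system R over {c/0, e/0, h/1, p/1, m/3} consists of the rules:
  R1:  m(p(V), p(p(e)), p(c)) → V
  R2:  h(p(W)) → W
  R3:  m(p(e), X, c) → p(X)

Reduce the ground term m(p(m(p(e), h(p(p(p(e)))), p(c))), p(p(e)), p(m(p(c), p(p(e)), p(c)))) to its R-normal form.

e

1. m(p(m(p(e), h(p(p(p(e)))), p(c))), p(p(e)), p(m(p(c), p(p(e)), p(c))))  →  m(p(m(p(e), p(p(e)), p(c))), p(p(e)), p(m(p(c), p(p(e)), p(c))))   [R2 at 1.1.2]
2. m(p(m(p(e), p(p(e)), p(c))), p(p(e)), p(m(p(c), p(p(e)), p(c))))  →  m(p(e), p(p(e)), p(m(p(c), p(p(e)), p(c))))   [R1 at 1.1]
3. m(p(e), p(p(e)), p(m(p(c), p(p(e)), p(c))))  →  m(p(e), p(p(e)), p(c))   [R1 at 3.1]
4. m(p(e), p(p(e)), p(c))  →  e   [R1 at ε]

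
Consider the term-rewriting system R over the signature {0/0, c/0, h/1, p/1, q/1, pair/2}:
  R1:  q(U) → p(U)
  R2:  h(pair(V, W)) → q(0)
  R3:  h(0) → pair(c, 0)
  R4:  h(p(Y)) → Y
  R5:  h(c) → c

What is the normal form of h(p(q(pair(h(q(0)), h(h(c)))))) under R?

p(pair(0, c))

1. h(p(q(pair(h(q(0)), h(h(c))))))  →  q(pair(h(q(0)), h(h(c))))   [R4 at ε]
2. q(pair(h(q(0)), h(h(c))))  →  p(pair(h(q(0)), h(h(c))))   [R1 at ε]
3. p(pair(h(q(0)), h(h(c))))  →  p(pair(h(p(0)), h(h(c))))   [R1 at 1.1.1]
4. p(pair(h(p(0)), h(h(c))))  →  p(pair(0, h(h(c))))   [R4 at 1.1]
5. p(pair(0, h(h(c))))  →  p(pair(0, h(c)))   [R5 at 1.2.1]
6. p(pair(0, h(c)))  →  p(pair(0, c))   [R5 at 1.2]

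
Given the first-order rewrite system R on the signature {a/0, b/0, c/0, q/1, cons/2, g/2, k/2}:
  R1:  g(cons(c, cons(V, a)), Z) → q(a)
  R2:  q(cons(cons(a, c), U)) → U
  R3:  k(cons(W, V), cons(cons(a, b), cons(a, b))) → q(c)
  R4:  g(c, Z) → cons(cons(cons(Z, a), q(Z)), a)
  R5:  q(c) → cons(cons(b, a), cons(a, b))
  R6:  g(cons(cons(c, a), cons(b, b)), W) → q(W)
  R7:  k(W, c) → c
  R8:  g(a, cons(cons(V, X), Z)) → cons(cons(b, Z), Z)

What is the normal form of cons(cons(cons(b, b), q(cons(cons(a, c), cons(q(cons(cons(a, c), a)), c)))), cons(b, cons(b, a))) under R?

cons(cons(cons(b, b), cons(a, c)), cons(b, cons(b, a)))

1. cons(cons(cons(b, b), q(cons(cons(a, c), cons(q(cons(cons(a, c), a)), c)))), cons(b, cons(b, a)))  →  cons(cons(cons(b, b), cons(q(cons(cons(a, c), a)), c)), cons(b, cons(b, a)))   [R2 at 1.2]
2. cons(cons(cons(b, b), cons(q(cons(cons(a, c), a)), c)), cons(b, cons(b, a)))  →  cons(cons(cons(b, b), cons(a, c)), cons(b, cons(b, a)))   [R2 at 1.2.1]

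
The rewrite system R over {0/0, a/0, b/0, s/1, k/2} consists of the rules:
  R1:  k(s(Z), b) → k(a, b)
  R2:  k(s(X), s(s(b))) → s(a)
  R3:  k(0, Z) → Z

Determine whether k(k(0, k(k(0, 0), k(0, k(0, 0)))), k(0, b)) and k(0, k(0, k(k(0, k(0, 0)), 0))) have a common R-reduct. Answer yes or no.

no — NF(t₁) = b, NF(t₂) = 0

Reduce t₁ = k(k(0, k(k(0, 0), k(0, k(0, 0)))), k(0, b)):
1. k(k(0, k(k(0, 0), k(0, k(0, 0)))), k(0, b))  →  k(k(k(0, 0), k(0, k(0, 0))), k(0, b))   [R3 at 1]
2. k(k(k(0, 0), k(0, k(0, 0))), k(0, b))  →  k(k(0, k(0, k(0, 0))), k(0, b))   [R3 at 1.1]
3. k(k(0, k(0, k(0, 0))), k(0, b))  →  k(k(0, k(0, 0)), k(0, b))   [R3 at 1]
4. k(k(0, k(0, 0)), k(0, b))  →  k(k(0, 0), k(0, b))   [R3 at 1]
5. k(k(0, 0), k(0, b))  →  k(0, k(0, b))   [R3 at 1]
6. k(0, k(0, b))  →  k(0, b)   [R3 at ε]
7. k(0, b)  →  b   [R3 at ε]

Reduce t₂ = k(0, k(0, k(k(0, k(0, 0)), 0))):
1. k(0, k(0, k(k(0, k(0, 0)), 0)))  →  k(0, k(k(0, k(0, 0)), 0))   [R3 at ε]
2. k(0, k(k(0, k(0, 0)), 0))  →  k(k(0, k(0, 0)), 0)   [R3 at ε]
3. k(k(0, k(0, 0)), 0)  →  k(k(0, 0), 0)   [R3 at 1]
4. k(k(0, 0), 0)  →  k(0, 0)   [R3 at 1]
5. k(0, 0)  →  0   [R3 at ε]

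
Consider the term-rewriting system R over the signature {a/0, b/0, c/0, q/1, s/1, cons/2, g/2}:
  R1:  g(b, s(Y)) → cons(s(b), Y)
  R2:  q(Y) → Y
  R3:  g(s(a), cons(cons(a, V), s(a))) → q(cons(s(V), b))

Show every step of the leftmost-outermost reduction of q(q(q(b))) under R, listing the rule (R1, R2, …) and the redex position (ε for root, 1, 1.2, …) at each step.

b

1. q(q(q(b)))  →  q(q(b))   [R2 at ε]
2. q(q(b))  →  q(b)   [R2 at ε]
3. q(b)  →  b   [R2 at ε]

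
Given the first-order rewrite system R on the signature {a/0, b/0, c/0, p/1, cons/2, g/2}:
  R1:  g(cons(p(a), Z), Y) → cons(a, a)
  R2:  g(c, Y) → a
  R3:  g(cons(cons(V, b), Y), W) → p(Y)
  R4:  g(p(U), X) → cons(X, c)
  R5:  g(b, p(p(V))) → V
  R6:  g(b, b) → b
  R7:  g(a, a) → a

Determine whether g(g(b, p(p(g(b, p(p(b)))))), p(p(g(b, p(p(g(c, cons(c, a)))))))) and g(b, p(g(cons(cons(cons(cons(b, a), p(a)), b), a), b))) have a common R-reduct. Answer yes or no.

yes — NF(t₁) = a, NF(t₂) = a

Reduce t₁ = g(g(b, p(p(g(b, p(p(b)))))), p(p(g(b, p(p(g(c, cons(c, a)))))))):
1. g(g(b, p(p(g(b, p(p(b)))))), p(p(g(b, p(p(g(c, cons(c, a))))))))  →  g(g(b, p(p(b))), p(p(g(b, p(p(g(c, cons(c, a))))))))   [R5 at 1]
2. g(g(b, p(p(b))), p(p(g(b, p(p(g(c, cons(c, a))))))))  →  g(b, p(p(g(b, p(p(g(c, cons(c, a))))))))   [R5 at 1]
3. g(b, p(p(g(b, p(p(g(c, cons(c, a))))))))  →  g(b, p(p(g(c, cons(c, a)))))   [R5 at ε]
4. g(b, p(p(g(c, cons(c, a)))))  →  g(c, cons(c, a))   [R5 at ε]
5. g(c, cons(c, a))  →  a   [R2 at ε]

Reduce t₂ = g(b, p(g(cons(cons(cons(cons(b, a), p(a)), b), a), b))):
1. g(b, p(g(cons(cons(cons(cons(b, a), p(a)), b), a), b)))  →  g(b, p(p(a)))   [R3 at 2.1]
2. g(b, p(p(a)))  →  a   [R5 at ε]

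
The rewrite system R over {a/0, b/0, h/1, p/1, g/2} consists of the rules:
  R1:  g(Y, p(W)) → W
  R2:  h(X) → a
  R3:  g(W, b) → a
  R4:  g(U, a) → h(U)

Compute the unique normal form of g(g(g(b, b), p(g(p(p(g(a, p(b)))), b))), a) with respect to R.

a

1. g(g(g(b, b), p(g(p(p(g(a, p(b)))), b))), a)  →  h(g(g(b, b), p(g(p(p(g(a, p(b)))), b))))   [R4 at ε]
2. h(g(g(b, b), p(g(p(p(g(a, p(b)))), b))))  →  a   [R2 at ε]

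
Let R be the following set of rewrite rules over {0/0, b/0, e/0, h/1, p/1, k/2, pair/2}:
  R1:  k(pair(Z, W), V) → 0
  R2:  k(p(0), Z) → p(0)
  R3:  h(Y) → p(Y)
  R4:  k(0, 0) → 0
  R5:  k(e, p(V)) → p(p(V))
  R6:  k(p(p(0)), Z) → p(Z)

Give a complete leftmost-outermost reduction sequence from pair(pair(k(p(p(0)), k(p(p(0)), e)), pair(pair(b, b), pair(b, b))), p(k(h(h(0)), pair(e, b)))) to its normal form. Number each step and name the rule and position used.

pair(pair(p(p(e)), pair(pair(b, b), pair(b, b))), p(p(pair(e, b))))

1. pair(pair(k(p(p(0)), k(p(p(0)), e)), pair(pair(b, b), pair(b, b))), p(k(h(h(0)), pair(e, b))))  →  pair(pair(p(k(p(p(0)), e)), pair(pair(b, b), pair(b, b))), p(k(h(h(0)), pair(e, b))))   [R6 at 1.1]
2. pair(pair(p(k(p(p(0)), e)), pair(pair(b, b), pair(b, b))), p(k(h(h(0)), pair(e, b))))  →  pair(pair(p(p(e)), pair(pair(b, b), pair(b, b))), p(k(h(h(0)), pair(e, b))))   [R6 at 1.1.1]
3. pair(pair(p(p(e)), pair(pair(b, b), pair(b, b))), p(k(h(h(0)), pair(e, b))))  →  pair(pair(p(p(e)), pair(pair(b, b), pair(b, b))), p(k(p(h(0)), pair(e, b))))   [R3 at 2.1.1]
4. pair(pair(p(p(e)), pair(pair(b, b), pair(b, b))), p(k(p(h(0)), pair(e, b))))  →  pair(pair(p(p(e)), pair(pair(b, b), pair(b, b))), p(k(p(p(0)), pair(e, b))))   [R3 at 2.1.1.1]
5. pair(pair(p(p(e)), pair(pair(b, b), pair(b, b))), p(k(p(p(0)), pair(e, b))))  →  pair(pair(p(p(e)), pair(pair(b, b), pair(b, b))), p(p(pair(e, b))))   [R6 at 2.1]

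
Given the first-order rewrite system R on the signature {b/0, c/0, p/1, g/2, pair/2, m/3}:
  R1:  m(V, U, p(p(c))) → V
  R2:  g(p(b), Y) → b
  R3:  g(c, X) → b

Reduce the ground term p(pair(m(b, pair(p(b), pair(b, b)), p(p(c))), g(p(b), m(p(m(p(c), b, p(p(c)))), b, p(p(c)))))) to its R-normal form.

p(pair(b, b))

1. p(pair(m(b, pair(p(b), pair(b, b)), p(p(c))), g(p(b), m(p(m(p(c), b, p(p(c)))), b, p(p(c))))))  →  p(pair(b, g(p(b), m(p(m(p(c), b, p(p(c)))), b, p(p(c))))))   [R1 at 1.1]
2. p(pair(b, g(p(b), m(p(m(p(c), b, p(p(c)))), b, p(p(c))))))  →  p(pair(b, b))   [R2 at 1.2]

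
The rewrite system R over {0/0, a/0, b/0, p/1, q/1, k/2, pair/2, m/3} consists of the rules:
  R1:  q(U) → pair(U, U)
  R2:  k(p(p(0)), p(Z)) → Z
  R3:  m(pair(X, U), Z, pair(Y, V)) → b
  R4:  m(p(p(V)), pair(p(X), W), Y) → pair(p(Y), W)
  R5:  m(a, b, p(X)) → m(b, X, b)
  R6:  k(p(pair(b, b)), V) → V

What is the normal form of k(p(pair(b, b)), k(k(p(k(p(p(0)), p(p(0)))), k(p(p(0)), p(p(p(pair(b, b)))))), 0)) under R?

0

1. k(p(pair(b, b)), k(k(p(k(p(p(0)), p(p(0)))), k(p(p(0)), p(p(p(pair(b, b)))))), 0))  →  k(k(p(k(p(p(0)), p(p(0)))), k(p(p(0)), p(p(p(pair(b, b)))))), 0)   [R6 at ε]
2. k(k(p(k(p(p(0)), p(p(0)))), k(p(p(0)), p(p(p(pair(b, b)))))), 0)  →  k(k(p(p(0)), k(p(p(0)), p(p(p(pair(b, b)))))), 0)   [R2 at 1.1.1]
3. k(k(p(p(0)), k(p(p(0)), p(p(p(pair(b, b)))))), 0)  →  k(k(p(p(0)), p(p(pair(b, b)))), 0)   [R2 at 1.2]
4. k(k(p(p(0)), p(p(pair(b, b)))), 0)  →  k(p(pair(b, b)), 0)   [R2 at 1]
5. k(p(pair(b, b)), 0)  →  0   [R6 at ε]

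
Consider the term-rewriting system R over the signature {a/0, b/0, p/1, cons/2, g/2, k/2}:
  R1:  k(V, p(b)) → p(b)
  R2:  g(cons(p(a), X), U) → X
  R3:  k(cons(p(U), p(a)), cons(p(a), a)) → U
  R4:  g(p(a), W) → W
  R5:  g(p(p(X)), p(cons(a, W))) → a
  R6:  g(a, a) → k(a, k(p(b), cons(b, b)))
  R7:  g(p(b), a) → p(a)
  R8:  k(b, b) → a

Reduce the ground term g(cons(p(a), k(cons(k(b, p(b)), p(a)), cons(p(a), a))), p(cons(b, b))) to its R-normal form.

b

1. g(cons(p(a), k(cons(k(b, p(b)), p(a)), cons(p(a), a))), p(cons(b, b)))  →  k(cons(k(b, p(b)), p(a)), cons(p(a), a))   [R2 at ε]
2. k(cons(k(b, p(b)), p(a)), cons(p(a), a))  →  k(cons(p(b), p(a)), cons(p(a), a))   [R1 at 1.1]
3. k(cons(p(b), p(a)), cons(p(a), a))  →  b   [R3 at ε]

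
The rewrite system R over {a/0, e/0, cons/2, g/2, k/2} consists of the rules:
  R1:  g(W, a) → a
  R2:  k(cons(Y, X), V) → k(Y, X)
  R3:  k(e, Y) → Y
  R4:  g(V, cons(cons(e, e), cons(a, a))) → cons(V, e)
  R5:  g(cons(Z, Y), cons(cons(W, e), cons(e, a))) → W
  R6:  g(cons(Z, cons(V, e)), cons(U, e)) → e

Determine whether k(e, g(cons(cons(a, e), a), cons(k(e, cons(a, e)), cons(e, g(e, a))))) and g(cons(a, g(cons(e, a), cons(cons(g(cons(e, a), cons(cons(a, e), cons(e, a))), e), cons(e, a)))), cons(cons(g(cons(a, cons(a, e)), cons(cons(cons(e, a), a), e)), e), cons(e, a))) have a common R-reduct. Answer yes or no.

Reduce t₁ = k(e, g(cons(cons(a, e), a), cons(k(e, cons(a, e)), cons(e, g(e, a))))):
1. k(e, g(cons(cons(a, e), a), cons(k(e, cons(a, e)), cons(e, g(e, a)))))  →  g(cons(cons(a, e), a), cons(k(e, cons(a, e)), cons(e, g(e, a))))   [R3 at ε]
2. g(cons(cons(a, e), a), cons(k(e, cons(a, e)), cons(e, g(e, a))))  →  g(cons(cons(a, e), a), cons(cons(a, e), cons(e, g(e, a))))   [R3 at 2.1]
3. g(cons(cons(a, e), a), cons(cons(a, e), cons(e, g(e, a))))  →  g(cons(cons(a, e), a), cons(cons(a, e), cons(e, a)))   [R1 at 2.2.2]
4. g(cons(cons(a, e), a), cons(cons(a, e), cons(e, a)))  →  a   [R5 at ε]

Reduce t₂ = g(cons(a, g(cons(e, a), cons(cons(g(cons(e, a), cons(cons(a, e), cons(e, a))), e), cons(e, a)))), cons(cons(g(cons(a, cons(a, e)), cons(cons(cons(e, a), a), e)), e), cons(e, a))):
1. g(cons(a, g(cons(e, a), cons(cons(g(cons(e, a), cons(cons(a, e), cons(e, a))), e), cons(e, a)))), cons(cons(g(cons(a, cons(a, e)), cons(cons(cons(e, a), a), e)), e), cons(e, a)))  →  g(cons(a, cons(a, e)), cons(cons(cons(e, a), a), e))   [R5 at ε]
2. g(cons(a, cons(a, e)), cons(cons(cons(e, a), a), e))  →  e   [R6 at ε]

no — NF(t₁) = a, NF(t₂) = e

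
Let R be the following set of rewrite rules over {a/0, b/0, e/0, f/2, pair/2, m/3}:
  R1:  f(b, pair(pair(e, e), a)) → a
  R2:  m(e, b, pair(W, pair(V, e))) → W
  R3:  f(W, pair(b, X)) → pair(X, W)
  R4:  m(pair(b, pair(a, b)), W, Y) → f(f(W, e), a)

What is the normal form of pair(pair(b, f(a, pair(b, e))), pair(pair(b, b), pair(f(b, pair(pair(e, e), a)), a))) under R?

pair(pair(b, pair(e, a)), pair(pair(b, b), pair(a, a)))

1. pair(pair(b, f(a, pair(b, e))), pair(pair(b, b), pair(f(b, pair(pair(e, e), a)), a)))  →  pair(pair(b, pair(e, a)), pair(pair(b, b), pair(f(b, pair(pair(e, e), a)), a)))   [R3 at 1.2]
2. pair(pair(b, pair(e, a)), pair(pair(b, b), pair(f(b, pair(pair(e, e), a)), a)))  →  pair(pair(b, pair(e, a)), pair(pair(b, b), pair(a, a)))   [R1 at 2.2.1]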